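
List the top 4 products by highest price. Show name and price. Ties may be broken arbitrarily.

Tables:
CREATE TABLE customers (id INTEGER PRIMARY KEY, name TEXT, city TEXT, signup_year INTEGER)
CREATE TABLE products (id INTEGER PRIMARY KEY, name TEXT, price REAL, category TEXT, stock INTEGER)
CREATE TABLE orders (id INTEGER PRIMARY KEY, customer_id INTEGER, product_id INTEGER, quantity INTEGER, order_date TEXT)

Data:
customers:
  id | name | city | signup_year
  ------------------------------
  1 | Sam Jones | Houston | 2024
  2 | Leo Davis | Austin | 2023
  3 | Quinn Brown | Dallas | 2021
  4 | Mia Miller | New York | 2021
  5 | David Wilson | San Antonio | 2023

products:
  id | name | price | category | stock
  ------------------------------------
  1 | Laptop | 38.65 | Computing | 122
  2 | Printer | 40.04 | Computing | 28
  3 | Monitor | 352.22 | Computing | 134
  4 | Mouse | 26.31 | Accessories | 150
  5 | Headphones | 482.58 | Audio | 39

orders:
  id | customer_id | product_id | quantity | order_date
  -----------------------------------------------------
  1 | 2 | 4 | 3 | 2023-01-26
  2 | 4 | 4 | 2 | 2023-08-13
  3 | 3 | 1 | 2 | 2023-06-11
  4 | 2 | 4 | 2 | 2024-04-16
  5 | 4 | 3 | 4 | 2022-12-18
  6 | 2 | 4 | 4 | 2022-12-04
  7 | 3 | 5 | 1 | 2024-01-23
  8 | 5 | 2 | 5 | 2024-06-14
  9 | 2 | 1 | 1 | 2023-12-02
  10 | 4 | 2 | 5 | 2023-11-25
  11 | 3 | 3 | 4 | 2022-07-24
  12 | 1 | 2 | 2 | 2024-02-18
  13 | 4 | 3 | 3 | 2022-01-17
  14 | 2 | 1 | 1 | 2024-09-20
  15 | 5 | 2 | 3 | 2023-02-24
SELECT name, price FROM products ORDER BY price DESC LIMIT 4

Execution result:
name | price
Headphones | 482.58
Monitor | 352.22
Printer | 40.04
Laptop | 38.65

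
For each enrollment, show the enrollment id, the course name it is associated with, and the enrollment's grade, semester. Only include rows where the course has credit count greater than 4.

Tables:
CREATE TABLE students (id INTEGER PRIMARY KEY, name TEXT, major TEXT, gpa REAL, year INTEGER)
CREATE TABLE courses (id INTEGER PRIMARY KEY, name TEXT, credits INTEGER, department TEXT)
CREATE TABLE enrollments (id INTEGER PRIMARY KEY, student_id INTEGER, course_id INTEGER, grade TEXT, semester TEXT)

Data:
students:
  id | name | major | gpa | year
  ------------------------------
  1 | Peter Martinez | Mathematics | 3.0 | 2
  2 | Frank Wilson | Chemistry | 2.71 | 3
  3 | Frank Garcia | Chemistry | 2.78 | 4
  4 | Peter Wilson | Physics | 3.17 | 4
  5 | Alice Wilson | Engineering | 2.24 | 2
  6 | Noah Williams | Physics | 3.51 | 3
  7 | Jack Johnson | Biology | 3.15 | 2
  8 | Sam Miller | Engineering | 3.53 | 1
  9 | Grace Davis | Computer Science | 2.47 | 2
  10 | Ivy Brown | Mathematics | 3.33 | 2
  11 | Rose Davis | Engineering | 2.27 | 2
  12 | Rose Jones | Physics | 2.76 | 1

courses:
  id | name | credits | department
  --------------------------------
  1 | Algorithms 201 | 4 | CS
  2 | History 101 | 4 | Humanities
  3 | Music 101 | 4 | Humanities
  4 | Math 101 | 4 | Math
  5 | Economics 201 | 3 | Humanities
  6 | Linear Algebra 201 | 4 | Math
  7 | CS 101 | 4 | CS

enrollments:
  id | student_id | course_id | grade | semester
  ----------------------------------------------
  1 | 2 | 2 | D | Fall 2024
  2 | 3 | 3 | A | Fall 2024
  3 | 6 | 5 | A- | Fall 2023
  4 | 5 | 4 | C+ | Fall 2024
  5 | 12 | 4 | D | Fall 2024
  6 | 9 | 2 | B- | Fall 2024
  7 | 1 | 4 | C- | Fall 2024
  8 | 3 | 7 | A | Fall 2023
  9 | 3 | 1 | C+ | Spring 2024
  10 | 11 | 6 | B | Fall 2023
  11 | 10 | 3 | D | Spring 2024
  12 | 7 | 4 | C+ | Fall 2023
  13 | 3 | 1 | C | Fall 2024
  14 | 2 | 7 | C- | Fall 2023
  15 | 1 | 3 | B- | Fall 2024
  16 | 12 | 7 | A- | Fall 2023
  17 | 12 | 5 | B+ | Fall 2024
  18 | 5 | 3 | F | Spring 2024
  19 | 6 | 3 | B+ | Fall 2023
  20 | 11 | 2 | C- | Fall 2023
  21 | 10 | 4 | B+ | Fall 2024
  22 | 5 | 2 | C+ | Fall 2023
SELECT c.id, p.name AS course, c.grade, c.semester FROM enrollments c JOIN courses p ON c.course_id = p.id WHERE p.credits > 4

Execution result:
(no rows)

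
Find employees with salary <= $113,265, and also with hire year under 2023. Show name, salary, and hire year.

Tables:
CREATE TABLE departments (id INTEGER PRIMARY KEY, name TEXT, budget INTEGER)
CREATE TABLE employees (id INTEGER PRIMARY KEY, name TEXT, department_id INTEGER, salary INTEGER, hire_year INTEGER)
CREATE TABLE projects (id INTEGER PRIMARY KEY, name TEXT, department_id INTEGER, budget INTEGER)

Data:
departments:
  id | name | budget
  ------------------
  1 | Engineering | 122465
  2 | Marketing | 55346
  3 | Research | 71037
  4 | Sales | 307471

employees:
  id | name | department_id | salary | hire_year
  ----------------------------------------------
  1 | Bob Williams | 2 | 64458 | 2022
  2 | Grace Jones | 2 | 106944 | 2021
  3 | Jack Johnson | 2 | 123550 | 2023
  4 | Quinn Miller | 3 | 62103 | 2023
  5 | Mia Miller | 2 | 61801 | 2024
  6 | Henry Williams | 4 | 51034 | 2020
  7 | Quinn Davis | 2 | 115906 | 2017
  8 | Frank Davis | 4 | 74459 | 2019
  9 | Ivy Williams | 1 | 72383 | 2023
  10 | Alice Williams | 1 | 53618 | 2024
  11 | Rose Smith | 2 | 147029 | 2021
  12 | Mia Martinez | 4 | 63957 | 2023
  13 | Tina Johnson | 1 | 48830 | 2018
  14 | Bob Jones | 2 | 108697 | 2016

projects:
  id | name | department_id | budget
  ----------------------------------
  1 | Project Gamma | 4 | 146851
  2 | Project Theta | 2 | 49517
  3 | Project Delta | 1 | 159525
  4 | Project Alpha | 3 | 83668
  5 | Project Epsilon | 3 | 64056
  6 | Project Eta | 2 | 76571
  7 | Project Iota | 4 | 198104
SELECT name, salary, hire_year FROM employees WHERE salary <= 113265 AND hire_year < 2023

Execution result:
name | salary | hire_year
Bob Williams | 64458 | 2022
Grace Jones | 106944 | 2021
Henry Williams | 51034 | 2020
Frank Davis | 74459 | 2019
Tina Johnson | 48830 | 2018
Bob Jones | 108697 | 2016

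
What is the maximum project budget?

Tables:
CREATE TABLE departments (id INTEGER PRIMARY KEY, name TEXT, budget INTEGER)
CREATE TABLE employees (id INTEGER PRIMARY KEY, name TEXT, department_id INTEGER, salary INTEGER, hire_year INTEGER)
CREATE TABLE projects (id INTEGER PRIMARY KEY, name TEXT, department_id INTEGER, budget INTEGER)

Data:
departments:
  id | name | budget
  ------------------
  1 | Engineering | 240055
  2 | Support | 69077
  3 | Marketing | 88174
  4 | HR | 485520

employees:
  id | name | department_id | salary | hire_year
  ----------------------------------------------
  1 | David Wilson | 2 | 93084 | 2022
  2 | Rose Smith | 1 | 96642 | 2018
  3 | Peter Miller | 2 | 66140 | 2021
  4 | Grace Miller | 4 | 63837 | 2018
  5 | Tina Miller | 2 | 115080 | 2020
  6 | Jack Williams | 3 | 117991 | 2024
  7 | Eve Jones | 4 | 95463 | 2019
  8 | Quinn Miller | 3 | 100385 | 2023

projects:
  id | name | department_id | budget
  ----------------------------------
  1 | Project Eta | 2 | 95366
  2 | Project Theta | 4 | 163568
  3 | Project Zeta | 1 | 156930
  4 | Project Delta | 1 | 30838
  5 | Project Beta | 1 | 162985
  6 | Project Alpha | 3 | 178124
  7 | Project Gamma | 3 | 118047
SELECT MAX(budget) FROM projects

Execution result:
178124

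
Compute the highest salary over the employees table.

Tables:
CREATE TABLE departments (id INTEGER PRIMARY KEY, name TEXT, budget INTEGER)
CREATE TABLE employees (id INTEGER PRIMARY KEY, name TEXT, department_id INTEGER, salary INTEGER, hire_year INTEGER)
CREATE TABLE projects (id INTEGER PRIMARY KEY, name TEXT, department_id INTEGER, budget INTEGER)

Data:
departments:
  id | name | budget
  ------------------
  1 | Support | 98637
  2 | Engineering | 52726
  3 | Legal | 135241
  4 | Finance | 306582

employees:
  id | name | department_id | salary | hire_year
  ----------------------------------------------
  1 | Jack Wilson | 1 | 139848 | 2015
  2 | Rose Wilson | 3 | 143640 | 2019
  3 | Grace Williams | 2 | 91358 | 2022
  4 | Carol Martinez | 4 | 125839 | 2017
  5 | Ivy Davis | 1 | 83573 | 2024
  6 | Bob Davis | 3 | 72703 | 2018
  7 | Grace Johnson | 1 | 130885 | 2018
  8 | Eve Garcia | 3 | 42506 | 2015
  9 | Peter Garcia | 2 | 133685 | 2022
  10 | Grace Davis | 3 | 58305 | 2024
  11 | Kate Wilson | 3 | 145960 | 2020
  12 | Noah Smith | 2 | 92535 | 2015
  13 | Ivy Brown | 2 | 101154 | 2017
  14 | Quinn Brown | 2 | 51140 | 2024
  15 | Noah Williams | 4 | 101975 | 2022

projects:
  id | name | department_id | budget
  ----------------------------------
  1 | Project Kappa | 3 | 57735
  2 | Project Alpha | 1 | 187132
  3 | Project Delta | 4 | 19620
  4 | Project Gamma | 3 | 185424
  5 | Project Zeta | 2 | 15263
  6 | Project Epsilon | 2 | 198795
SELECT MAX(salary) FROM employees

Execution result:
145960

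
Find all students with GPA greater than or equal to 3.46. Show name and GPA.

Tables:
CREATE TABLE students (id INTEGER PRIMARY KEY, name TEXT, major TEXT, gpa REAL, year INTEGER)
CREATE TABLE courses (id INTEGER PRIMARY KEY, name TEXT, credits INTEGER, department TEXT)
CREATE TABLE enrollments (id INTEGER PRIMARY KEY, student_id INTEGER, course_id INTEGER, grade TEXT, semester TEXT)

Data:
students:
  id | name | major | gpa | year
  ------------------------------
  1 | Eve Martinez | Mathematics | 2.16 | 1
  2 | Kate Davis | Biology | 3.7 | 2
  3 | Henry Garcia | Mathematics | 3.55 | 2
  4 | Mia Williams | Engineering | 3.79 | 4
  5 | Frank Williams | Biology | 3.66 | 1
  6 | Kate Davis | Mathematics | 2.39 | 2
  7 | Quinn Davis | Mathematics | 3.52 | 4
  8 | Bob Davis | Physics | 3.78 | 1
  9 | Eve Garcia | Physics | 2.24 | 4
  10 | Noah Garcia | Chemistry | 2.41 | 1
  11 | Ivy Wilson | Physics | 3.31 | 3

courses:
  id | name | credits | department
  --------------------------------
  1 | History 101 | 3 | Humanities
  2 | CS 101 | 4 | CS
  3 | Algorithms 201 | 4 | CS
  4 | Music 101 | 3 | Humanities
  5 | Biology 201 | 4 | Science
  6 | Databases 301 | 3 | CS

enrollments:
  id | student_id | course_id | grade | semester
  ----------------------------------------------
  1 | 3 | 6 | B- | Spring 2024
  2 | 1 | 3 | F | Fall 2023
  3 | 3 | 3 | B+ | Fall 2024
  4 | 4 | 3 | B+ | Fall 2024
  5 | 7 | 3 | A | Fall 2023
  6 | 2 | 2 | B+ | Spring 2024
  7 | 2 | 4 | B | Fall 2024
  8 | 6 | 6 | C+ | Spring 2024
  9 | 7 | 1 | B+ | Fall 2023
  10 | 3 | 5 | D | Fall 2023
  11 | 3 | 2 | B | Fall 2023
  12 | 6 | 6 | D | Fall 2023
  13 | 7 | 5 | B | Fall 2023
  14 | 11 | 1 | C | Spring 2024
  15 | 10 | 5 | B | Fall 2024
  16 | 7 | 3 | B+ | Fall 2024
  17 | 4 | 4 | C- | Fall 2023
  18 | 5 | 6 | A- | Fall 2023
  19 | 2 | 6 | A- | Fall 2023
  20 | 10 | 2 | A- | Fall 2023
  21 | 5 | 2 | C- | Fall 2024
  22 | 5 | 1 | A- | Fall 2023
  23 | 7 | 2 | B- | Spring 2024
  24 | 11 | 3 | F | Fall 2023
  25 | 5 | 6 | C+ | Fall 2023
SELECT name, gpa FROM students WHERE gpa >= 3.46

Execution result:
name | gpa
Kate Davis | 3.70
Henry Garcia | 3.55
Mia Williams | 3.79
Frank Williams | 3.66
Quinn Davis | 3.52
Bob Davis | 3.78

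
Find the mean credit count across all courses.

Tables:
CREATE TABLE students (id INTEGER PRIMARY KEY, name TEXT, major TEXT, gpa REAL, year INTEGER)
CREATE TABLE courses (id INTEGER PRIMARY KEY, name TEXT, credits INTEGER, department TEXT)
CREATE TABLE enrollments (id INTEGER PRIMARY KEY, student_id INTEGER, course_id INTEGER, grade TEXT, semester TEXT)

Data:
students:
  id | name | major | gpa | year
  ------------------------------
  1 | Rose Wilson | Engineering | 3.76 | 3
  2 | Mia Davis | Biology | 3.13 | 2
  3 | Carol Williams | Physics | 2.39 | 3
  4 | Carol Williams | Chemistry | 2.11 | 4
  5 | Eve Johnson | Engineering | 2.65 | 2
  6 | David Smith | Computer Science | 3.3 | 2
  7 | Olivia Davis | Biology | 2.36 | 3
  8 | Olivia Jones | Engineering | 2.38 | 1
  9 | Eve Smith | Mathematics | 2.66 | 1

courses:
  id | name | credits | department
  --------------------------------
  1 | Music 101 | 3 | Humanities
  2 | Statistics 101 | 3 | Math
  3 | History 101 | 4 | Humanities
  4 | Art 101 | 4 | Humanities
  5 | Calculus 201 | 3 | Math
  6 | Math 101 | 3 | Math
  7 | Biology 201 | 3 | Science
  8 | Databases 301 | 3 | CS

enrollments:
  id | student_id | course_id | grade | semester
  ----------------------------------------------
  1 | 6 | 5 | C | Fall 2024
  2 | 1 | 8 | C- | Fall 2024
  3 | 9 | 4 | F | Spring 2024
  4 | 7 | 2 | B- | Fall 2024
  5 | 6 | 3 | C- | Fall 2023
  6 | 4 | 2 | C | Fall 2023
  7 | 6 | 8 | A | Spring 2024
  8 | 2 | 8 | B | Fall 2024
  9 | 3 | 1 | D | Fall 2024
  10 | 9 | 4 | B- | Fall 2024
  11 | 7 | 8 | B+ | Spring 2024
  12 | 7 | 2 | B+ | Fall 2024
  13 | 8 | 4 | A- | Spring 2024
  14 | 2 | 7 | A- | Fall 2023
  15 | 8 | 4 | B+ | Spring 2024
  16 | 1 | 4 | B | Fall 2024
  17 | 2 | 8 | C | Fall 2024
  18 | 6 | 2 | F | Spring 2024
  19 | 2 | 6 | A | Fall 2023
SELECT AVG(credits) FROM courses

Execution result:
3.25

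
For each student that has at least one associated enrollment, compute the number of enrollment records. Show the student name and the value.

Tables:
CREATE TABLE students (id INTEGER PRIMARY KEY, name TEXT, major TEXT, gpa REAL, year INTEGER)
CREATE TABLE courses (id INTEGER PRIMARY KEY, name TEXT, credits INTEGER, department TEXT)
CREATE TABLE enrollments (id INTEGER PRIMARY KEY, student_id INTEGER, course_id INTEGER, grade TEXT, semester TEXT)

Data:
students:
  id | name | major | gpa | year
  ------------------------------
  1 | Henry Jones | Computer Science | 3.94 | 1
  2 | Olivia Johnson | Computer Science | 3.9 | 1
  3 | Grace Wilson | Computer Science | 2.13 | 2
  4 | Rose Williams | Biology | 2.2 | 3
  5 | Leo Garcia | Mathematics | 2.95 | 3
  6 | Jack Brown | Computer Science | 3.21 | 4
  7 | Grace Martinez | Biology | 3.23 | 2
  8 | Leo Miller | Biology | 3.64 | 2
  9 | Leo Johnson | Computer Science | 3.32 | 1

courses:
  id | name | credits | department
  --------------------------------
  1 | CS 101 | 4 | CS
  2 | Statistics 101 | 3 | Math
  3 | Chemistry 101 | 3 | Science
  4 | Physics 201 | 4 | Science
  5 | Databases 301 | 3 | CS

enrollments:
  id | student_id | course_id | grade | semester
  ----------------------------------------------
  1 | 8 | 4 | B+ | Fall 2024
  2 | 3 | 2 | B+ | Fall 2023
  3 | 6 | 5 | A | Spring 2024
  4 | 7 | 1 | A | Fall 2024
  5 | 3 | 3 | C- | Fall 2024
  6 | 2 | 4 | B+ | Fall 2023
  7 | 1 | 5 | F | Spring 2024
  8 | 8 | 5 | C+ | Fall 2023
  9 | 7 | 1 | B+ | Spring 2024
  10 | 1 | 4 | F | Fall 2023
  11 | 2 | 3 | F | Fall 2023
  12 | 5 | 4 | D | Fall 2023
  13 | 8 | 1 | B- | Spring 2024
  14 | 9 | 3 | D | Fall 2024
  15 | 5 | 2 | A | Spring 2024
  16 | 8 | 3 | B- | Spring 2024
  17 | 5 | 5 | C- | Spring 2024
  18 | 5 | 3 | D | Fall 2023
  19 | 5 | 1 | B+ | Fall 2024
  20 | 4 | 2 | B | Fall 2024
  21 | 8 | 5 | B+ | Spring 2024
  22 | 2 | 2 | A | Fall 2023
SELECT p.name, COUNT(*) AS n FROM enrollments c JOIN students p ON c.student_id = p.id GROUP BY p.id, p.name

Execution result:
name | n
Henry Jones | 2
Olivia Johnson | 3
Grace Wilson | 2
Rose Williams | 1
Leo Garcia | 5
Jack Brown | 1
Grace Martinez | 2
Leo Miller | 5
Leo Johnson | 1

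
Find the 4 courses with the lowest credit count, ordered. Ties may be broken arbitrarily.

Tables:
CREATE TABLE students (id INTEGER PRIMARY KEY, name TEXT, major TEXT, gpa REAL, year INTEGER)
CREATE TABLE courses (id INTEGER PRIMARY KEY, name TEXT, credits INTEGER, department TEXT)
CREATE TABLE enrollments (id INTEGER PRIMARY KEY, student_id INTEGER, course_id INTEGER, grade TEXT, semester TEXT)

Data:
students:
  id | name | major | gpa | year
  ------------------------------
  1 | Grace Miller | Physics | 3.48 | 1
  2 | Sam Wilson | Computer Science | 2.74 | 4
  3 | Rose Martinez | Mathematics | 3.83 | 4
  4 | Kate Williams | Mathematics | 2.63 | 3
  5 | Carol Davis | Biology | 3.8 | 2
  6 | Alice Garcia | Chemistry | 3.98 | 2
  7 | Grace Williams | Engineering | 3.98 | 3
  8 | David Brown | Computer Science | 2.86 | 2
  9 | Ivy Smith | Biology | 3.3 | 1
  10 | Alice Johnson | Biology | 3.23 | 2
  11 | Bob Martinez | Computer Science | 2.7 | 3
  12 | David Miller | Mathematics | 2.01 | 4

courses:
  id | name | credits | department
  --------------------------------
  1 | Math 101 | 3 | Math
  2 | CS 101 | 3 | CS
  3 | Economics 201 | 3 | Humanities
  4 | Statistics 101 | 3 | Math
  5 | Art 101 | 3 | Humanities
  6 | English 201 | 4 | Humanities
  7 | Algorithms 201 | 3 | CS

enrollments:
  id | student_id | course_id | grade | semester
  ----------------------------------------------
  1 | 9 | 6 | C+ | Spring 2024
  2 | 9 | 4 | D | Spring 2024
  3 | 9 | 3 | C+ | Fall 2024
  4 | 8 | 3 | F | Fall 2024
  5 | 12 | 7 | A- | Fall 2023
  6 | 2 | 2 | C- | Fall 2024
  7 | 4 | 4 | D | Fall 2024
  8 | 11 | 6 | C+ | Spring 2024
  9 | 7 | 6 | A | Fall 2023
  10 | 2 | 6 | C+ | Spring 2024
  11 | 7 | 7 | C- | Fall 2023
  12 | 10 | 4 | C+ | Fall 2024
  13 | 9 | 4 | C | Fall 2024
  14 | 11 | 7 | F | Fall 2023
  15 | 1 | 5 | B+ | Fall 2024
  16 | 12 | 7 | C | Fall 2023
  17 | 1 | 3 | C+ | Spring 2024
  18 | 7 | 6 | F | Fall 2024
SELECT name, credits FROM courses ORDER BY credits ASC LIMIT 4

Execution result:
name | credits
Math 101 | 3
CS 101 | 3
Economics 201 | 3
Statistics 101 | 3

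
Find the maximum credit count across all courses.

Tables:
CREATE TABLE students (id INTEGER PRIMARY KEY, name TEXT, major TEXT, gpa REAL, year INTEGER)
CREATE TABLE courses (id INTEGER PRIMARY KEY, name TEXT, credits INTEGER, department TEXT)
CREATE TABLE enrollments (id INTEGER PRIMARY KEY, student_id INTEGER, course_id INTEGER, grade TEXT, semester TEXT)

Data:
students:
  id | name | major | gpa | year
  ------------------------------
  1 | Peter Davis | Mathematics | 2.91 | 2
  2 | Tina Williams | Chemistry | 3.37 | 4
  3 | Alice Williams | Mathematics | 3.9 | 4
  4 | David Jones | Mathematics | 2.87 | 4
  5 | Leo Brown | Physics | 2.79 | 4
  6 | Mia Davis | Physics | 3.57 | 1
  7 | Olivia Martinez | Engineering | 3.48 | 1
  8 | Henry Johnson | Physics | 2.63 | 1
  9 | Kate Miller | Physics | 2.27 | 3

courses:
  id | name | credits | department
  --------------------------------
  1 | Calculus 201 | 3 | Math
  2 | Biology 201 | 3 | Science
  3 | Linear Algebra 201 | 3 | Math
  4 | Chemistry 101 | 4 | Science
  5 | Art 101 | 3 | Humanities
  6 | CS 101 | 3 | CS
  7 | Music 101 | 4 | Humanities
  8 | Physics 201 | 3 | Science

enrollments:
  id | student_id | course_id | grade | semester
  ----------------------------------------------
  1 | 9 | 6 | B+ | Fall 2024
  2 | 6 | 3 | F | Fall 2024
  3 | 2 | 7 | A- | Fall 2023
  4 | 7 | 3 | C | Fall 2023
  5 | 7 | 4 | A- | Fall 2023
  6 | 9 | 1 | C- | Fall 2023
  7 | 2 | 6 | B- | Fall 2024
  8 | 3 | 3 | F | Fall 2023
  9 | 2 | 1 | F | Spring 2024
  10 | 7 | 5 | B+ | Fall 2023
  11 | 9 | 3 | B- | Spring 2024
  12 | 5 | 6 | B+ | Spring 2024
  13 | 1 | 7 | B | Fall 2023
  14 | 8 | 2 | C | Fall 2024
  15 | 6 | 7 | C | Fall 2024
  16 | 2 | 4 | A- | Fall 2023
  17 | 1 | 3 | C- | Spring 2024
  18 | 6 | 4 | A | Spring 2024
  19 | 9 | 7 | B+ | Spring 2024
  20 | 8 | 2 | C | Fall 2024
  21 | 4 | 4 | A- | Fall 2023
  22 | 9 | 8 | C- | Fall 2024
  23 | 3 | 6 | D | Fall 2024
SELECT MAX(credits) FROM courses

Execution result:
4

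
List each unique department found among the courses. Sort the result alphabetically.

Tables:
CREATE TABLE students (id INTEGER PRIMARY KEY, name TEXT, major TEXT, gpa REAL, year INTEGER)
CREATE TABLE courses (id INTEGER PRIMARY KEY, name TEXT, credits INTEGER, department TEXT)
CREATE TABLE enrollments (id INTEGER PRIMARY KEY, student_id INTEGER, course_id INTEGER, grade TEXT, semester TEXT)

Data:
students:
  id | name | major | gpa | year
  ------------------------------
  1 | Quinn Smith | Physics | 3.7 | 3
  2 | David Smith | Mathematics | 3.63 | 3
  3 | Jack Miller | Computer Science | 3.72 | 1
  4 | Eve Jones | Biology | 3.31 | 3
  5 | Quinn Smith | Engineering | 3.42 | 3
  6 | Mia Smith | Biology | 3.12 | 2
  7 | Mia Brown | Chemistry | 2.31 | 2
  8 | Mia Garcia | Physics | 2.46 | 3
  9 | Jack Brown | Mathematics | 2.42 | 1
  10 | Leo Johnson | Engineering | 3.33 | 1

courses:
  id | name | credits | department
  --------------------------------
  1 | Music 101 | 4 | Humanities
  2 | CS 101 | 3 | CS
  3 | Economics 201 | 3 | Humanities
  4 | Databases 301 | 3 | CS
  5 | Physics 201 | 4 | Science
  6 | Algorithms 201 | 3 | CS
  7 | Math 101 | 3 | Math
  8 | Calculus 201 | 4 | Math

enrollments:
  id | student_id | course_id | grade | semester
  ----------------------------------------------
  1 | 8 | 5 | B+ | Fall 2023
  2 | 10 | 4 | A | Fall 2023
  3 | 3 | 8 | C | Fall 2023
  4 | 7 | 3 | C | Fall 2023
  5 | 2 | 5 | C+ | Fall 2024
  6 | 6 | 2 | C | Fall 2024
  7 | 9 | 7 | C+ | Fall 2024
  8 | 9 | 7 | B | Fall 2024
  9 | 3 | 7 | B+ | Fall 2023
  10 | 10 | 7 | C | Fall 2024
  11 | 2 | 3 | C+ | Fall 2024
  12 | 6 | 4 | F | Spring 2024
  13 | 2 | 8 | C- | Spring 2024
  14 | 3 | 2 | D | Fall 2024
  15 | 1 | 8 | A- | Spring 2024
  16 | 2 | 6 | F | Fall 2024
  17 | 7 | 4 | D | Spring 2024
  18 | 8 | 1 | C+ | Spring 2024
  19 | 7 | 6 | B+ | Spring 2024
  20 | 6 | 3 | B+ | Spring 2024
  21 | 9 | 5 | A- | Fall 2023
SELECT DISTINCT department FROM courses ORDER BY department

Execution result:
department
CS
Humanities
Math
Science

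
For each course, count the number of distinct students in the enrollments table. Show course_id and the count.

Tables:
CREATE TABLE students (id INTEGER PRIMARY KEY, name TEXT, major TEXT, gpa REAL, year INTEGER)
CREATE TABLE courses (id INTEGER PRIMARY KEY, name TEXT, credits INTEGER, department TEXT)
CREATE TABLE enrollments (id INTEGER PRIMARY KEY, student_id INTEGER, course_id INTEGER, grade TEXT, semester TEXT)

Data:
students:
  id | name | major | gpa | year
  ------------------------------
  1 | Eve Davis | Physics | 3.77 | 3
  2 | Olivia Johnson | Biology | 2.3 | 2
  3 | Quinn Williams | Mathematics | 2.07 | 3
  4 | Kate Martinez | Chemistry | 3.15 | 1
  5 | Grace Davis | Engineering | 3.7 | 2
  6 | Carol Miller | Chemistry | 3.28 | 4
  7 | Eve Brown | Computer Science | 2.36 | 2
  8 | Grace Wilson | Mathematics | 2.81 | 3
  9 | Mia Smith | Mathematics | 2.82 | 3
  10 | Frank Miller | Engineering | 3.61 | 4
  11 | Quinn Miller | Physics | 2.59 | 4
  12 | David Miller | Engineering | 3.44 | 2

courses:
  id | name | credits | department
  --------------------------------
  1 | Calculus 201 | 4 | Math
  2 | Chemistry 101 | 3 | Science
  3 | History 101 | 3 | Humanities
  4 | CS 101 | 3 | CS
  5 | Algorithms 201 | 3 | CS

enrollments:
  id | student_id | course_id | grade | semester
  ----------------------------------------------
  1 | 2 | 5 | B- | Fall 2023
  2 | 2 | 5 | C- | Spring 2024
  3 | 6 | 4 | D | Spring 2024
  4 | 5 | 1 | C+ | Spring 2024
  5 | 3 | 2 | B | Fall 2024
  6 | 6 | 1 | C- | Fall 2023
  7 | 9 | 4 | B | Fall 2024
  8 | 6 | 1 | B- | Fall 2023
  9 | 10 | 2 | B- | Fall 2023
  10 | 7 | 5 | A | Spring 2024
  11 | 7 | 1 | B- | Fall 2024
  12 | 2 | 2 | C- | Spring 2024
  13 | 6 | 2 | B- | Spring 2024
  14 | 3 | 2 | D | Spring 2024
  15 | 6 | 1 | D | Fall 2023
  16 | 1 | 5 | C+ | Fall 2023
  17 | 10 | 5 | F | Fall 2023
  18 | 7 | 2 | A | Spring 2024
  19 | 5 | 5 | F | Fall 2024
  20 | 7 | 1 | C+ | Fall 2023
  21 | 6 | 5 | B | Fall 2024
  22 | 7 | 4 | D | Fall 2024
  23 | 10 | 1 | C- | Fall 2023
SELECT course_id, COUNT(DISTINCT student_id) AS distinct_student_count FROM enrollments GROUP BY course_id

Execution result:
course_id | distinct_student_count
1 | 4
2 | 5
4 | 3
5 | 6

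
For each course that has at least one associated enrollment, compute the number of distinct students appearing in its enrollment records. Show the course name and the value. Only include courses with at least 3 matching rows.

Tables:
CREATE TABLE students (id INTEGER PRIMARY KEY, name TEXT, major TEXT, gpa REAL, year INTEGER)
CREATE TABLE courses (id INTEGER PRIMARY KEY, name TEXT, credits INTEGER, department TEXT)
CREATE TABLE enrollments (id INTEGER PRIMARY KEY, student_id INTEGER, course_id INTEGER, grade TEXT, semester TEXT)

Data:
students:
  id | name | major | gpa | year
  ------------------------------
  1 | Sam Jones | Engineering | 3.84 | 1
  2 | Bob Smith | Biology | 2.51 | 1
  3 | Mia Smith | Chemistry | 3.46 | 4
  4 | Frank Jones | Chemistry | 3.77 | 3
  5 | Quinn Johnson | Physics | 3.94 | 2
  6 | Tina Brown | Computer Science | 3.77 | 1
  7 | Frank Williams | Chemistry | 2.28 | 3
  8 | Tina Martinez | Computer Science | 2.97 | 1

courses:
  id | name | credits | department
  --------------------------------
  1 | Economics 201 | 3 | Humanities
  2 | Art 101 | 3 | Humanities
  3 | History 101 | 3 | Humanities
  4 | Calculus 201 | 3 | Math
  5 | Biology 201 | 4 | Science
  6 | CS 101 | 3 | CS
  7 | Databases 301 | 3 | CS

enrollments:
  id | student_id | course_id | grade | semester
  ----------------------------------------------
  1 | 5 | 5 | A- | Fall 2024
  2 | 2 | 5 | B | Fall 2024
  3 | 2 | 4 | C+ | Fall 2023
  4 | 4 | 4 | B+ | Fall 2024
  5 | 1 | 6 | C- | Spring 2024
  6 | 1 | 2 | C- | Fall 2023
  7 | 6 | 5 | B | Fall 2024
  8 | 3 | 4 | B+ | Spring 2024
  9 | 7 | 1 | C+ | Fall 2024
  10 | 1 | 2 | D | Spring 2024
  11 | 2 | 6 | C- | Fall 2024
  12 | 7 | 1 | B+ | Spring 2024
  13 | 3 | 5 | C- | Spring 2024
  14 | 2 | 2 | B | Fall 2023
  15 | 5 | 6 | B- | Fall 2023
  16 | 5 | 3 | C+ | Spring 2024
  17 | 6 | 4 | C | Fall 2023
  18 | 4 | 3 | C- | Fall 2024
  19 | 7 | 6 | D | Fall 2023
SELECT p.name, COUNT(DISTINCT c.student_id) AS distinct_student_count FROM enrollments c JOIN courses p ON c.course_id = p.id GROUP BY p.id, p.name HAVING COUNT(*) >= 3

Execution result:
name | distinct_student_count
Art 101 | 2
Calculus 201 | 4
Biology 201 | 4
CS 101 | 4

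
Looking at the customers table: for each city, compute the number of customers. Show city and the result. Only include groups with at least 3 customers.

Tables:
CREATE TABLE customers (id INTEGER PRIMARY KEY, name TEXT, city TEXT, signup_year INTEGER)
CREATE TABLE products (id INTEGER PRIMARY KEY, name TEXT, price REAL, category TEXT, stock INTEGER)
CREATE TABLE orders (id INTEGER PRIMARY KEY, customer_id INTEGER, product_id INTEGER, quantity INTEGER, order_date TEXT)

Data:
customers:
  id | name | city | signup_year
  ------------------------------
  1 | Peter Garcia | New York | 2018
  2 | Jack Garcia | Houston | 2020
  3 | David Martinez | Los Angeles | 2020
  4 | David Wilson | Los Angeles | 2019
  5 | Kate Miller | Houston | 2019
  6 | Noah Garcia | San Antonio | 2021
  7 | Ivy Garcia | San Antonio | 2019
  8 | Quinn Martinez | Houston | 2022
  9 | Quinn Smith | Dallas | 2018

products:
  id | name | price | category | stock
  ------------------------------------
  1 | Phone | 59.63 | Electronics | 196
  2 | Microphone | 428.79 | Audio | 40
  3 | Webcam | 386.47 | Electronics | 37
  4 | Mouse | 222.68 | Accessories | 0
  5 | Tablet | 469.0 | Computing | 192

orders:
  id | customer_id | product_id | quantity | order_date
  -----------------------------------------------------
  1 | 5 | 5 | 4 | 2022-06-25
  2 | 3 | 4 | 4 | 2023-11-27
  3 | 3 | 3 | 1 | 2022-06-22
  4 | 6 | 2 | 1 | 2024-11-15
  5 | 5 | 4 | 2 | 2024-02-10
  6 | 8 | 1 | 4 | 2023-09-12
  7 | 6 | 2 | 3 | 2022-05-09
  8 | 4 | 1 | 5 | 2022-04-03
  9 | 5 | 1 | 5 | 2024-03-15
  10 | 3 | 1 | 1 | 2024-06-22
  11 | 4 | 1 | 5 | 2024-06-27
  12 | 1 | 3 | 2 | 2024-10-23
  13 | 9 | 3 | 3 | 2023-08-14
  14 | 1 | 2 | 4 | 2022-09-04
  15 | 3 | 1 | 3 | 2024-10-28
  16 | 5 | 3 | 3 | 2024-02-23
SELECT city, COUNT(*) AS n FROM customers GROUP BY city HAVING COUNT(*) >= 3

Execution result:
city | n
Houston | 3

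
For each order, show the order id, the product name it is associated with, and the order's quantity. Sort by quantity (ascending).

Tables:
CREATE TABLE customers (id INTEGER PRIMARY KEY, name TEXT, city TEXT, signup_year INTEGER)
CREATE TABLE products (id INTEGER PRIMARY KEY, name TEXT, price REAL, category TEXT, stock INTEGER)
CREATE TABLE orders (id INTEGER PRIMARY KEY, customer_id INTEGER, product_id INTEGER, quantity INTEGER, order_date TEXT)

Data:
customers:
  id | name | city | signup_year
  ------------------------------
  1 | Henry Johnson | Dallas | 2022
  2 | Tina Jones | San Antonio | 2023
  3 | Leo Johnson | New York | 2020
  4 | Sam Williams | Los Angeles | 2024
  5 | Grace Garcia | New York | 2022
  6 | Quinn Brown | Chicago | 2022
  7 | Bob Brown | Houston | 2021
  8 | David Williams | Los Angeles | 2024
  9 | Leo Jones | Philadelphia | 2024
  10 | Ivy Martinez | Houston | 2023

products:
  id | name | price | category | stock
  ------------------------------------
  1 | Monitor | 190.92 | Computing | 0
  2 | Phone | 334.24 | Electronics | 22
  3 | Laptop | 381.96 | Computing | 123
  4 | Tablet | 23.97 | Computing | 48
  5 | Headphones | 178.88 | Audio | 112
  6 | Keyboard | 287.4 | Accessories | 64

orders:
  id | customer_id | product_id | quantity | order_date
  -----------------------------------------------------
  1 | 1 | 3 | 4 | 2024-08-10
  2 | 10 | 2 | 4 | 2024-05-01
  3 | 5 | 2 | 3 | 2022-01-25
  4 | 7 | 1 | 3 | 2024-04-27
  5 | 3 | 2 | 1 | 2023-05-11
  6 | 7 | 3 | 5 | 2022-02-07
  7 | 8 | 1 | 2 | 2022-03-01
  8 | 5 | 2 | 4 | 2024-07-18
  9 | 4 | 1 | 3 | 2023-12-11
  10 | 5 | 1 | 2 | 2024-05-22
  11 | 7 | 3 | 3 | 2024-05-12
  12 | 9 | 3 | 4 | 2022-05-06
SELECT c.id, p.name AS product, c.quantity FROM orders c JOIN products p ON c.product_id = p.id ORDER BY c.quantity ASC

Execution result:
id | product | quantity
5 | Phone | 1
7 | Monitor | 2
10 | Monitor | 2
3 | Phone | 3
4 | Monitor | 3
9 | Monitor | 3
11 | Laptop | 3
1 | Laptop | 4
2 | Phone | 4
8 | Phone | 4
12 | Laptop | 4
6 | Laptop | 5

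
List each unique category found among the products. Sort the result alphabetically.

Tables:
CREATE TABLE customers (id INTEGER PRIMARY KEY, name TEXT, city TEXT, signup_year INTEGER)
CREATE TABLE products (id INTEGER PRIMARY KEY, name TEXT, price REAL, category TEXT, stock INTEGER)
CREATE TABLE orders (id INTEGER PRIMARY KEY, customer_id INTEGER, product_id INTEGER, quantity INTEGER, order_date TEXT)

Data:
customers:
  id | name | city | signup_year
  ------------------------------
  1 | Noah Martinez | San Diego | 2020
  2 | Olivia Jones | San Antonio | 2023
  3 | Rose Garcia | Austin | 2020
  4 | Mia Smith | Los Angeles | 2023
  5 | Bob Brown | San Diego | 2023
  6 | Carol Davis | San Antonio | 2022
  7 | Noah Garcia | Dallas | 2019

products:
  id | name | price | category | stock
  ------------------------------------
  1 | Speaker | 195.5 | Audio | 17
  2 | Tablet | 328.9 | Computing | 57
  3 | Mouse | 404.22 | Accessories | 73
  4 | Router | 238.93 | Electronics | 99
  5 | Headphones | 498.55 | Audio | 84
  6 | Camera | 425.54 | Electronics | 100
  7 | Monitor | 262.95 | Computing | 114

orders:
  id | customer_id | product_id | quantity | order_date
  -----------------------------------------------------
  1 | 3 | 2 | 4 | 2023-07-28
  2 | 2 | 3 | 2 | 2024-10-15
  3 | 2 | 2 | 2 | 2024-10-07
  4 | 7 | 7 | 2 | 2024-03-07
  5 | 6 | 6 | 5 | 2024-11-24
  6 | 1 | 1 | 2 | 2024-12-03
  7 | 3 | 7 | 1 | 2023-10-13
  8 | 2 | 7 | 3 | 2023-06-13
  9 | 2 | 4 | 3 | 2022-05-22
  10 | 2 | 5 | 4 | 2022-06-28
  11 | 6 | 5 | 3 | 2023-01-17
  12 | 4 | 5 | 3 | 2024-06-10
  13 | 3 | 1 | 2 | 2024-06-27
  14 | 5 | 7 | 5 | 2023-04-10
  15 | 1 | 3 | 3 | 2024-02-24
SELECT DISTINCT category FROM products ORDER BY category

Execution result:
category
Accessories
Audio
Computing
Electronics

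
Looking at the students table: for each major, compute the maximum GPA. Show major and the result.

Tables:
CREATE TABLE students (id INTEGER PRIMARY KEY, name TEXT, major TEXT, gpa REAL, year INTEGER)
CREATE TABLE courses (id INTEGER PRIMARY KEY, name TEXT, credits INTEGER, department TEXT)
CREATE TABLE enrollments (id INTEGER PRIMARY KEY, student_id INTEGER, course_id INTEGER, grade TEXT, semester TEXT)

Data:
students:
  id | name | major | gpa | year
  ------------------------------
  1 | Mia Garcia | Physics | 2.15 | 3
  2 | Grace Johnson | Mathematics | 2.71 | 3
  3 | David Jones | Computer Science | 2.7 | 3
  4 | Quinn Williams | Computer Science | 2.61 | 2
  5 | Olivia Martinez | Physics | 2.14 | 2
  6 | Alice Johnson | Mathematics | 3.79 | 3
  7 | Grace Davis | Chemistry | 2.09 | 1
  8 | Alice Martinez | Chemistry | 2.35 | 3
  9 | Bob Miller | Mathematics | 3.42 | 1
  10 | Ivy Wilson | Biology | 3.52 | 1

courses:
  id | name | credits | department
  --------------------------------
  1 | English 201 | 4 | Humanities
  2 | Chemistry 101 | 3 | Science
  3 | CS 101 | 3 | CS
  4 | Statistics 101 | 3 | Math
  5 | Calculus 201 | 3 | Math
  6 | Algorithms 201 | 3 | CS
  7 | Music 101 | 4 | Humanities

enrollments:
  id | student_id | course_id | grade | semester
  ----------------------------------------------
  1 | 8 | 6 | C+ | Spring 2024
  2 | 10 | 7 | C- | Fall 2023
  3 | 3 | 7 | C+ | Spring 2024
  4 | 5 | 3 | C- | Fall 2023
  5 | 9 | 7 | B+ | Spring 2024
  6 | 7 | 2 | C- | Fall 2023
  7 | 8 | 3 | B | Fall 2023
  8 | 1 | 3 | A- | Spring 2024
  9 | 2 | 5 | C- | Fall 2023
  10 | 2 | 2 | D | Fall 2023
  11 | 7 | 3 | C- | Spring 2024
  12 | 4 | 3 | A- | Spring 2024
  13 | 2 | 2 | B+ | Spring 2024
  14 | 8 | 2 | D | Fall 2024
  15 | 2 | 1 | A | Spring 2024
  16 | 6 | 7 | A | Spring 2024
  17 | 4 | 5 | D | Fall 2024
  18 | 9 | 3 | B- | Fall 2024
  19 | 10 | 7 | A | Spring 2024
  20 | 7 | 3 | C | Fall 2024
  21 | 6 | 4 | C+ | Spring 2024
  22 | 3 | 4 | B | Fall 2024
SELECT major, MAX(gpa) AS max_gpa FROM students GROUP BY major

Execution result:
major | max_gpa
Biology | 3.52
Chemistry | 2.35
Computer Science | 2.70
Mathematics | 3.79
Physics | 2.15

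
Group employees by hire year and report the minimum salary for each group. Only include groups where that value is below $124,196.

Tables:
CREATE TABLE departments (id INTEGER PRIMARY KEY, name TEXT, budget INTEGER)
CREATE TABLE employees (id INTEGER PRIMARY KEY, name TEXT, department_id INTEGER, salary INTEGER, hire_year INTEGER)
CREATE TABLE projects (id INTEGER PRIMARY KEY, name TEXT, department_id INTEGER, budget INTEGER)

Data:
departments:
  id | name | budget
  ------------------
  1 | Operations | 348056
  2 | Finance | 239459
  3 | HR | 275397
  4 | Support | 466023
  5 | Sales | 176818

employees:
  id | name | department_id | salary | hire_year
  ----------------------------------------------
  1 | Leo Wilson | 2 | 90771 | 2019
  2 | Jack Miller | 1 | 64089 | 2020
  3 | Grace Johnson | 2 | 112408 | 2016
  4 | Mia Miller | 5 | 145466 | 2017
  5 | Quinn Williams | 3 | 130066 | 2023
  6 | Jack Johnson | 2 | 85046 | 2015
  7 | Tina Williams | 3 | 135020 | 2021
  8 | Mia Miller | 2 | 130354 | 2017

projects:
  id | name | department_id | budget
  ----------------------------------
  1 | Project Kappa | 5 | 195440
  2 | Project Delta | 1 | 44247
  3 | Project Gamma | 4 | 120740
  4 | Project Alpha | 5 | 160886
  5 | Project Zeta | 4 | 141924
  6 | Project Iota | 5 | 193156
SELECT hire_year, MIN(salary) AS min_salary FROM employees GROUP BY hire_year HAVING MIN(salary) < 124196

Execution result:
hire_year | min_salary
2015 | 85046
2016 | 112408
2019 | 90771
2020 | 64089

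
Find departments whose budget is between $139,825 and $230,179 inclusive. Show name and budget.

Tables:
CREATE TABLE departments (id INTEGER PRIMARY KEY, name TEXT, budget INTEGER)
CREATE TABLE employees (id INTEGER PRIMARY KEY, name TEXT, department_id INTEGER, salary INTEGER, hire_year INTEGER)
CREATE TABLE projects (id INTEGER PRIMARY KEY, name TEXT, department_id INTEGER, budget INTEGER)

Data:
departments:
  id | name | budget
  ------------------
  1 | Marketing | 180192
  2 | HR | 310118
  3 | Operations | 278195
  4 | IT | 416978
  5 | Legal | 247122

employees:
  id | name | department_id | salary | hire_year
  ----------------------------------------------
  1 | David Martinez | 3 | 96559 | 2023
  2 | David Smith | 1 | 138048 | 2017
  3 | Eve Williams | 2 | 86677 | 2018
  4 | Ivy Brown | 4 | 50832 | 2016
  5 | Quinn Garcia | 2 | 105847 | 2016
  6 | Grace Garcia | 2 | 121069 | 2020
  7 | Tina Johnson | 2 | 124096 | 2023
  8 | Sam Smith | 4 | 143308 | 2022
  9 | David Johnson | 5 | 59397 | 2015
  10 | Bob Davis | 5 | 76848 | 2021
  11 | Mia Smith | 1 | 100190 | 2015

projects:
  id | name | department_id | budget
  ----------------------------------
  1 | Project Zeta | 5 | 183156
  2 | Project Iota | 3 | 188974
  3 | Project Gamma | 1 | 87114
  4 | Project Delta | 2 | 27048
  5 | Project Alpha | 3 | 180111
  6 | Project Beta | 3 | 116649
SELECT name, budget FROM departments WHERE budget BETWEEN 139825 AND 230179

Execution result:
name | budget
Marketing | 180192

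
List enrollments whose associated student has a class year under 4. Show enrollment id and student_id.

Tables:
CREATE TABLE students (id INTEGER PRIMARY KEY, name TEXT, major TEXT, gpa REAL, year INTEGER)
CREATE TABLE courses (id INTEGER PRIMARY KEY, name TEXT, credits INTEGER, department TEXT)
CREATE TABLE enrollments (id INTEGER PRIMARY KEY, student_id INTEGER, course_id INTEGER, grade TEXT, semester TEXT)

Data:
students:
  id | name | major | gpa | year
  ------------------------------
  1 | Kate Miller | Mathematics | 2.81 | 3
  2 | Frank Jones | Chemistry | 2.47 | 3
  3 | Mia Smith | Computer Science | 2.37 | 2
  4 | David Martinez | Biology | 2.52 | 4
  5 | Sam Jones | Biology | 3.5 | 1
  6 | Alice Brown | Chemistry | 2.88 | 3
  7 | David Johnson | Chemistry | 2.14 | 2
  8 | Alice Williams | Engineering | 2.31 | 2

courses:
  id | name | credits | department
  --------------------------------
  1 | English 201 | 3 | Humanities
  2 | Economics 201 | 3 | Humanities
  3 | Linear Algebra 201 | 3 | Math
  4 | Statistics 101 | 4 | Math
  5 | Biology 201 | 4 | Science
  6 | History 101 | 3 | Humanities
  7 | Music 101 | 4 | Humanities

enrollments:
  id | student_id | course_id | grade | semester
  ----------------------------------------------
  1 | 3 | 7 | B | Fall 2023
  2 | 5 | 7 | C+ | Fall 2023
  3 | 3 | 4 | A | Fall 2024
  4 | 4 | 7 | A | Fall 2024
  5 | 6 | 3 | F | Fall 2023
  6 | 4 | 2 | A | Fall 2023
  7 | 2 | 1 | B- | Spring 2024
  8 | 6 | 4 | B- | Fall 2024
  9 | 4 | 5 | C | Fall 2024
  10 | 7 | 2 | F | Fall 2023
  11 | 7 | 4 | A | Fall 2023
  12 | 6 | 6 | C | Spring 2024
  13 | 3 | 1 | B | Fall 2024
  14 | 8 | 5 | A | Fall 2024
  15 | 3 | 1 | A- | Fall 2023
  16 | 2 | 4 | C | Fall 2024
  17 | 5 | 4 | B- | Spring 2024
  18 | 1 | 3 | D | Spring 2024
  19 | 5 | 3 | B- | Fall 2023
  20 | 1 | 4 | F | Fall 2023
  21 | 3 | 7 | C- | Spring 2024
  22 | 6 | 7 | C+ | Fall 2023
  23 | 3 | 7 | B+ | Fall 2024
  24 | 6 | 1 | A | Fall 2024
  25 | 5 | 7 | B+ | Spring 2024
SELECT id, student_id FROM enrollments WHERE student_id IN (SELECT id FROM students WHERE year < 4)

Execution result:
id | student_id
1 | 3
2 | 5
3 | 3
5 | 6
7 | 2
8 | 6
10 | 7
11 | 7
12 | 6
13 | 3
14 | 8
15 | 3
16 | 2
17 | 5
18 | 1
19 | 5
20 | 1
21 | 3
22 | 6
23 | 3
24 | 6
25 | 5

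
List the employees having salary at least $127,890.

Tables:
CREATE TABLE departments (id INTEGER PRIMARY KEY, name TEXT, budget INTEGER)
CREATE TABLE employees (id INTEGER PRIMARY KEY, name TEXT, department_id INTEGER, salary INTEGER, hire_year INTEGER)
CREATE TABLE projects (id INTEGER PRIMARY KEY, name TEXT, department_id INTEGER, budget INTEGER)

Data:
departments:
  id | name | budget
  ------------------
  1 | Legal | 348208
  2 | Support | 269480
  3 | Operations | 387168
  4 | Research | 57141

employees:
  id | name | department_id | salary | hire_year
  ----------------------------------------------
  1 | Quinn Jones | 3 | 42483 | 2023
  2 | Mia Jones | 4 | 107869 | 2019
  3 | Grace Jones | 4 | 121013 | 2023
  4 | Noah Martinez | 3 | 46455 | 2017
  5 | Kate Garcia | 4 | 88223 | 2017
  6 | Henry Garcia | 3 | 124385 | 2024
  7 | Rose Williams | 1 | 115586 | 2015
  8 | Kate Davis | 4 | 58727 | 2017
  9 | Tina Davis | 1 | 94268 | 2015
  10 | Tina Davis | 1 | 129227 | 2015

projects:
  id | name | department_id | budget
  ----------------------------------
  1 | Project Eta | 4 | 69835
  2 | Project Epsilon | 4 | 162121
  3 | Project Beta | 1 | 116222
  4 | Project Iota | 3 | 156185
SELECT name, salary FROM employees WHERE salary >= 127890

Execution result:
name | salary
Tina Davis | 129227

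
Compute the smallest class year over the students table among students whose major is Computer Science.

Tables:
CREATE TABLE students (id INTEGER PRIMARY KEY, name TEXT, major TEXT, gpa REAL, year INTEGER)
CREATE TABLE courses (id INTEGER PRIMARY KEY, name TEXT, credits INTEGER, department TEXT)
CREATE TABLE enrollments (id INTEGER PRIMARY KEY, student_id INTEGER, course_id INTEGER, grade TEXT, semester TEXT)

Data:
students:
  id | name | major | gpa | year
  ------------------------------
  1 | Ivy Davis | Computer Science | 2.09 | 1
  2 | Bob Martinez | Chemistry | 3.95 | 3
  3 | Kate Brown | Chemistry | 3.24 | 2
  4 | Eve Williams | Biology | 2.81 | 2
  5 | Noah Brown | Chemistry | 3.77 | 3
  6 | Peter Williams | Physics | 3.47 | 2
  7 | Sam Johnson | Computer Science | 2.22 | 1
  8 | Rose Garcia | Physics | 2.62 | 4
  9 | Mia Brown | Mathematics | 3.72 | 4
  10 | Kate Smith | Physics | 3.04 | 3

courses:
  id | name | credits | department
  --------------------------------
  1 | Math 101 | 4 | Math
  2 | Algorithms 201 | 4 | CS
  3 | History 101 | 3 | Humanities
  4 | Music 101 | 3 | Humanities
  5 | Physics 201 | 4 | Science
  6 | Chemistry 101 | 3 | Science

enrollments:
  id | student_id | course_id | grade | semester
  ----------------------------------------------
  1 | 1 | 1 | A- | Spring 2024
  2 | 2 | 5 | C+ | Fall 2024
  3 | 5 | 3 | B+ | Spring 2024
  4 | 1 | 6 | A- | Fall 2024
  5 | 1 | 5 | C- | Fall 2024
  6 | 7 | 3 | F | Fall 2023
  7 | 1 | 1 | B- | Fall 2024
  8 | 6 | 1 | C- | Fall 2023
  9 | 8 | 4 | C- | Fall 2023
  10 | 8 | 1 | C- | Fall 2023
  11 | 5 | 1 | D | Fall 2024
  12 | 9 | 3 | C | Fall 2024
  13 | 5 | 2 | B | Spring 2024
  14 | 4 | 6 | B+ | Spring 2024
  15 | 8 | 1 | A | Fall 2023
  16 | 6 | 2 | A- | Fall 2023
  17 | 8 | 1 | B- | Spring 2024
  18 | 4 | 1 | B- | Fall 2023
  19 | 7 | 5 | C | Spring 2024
SELECT MIN(year) FROM students WHERE major = 'Computer Science'

Execution result:
1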